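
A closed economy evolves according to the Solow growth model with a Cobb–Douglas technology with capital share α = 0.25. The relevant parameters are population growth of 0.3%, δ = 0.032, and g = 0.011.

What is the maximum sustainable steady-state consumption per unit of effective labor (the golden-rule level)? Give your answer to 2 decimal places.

c_gold ≈ 1.32

At the golden rule, f'(k) = n + g + δ, so α·k^(α−1) = n + g + δ and k_gold = (α/(n + g + δ))^(1/(1−α)).
k_gold = (0.25/0.046)^(1/0.75) = 5.4348^1.3333 ≈ 9.5548
c_gold = f(k_gold) − (n + g + δ)·k_gold = 1.7581 − 0.046×9.5548 ≈ 1.3186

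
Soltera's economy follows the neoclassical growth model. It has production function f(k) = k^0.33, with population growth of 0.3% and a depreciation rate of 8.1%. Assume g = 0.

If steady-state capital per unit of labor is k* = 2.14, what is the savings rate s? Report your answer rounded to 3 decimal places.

In steady state, investment equals break-even investment: s·k^α = (n + δ)·k.
So s / (n + δ) = (k*)^(1−α) = 2.14^0.67 = 1.6649.
Therefore s = 1.6649 × (n + δ) = 1.6649 × 0.084 = 0.1399.

s ≈ 0.140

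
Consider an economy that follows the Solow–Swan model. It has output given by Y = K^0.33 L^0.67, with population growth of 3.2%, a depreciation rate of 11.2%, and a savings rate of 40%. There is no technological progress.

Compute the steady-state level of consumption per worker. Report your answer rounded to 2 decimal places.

In steady state, investment equals break-even investment: s·k^α = (n + δ)·k.
Dividing both sides by k: k^(1−α) = s / (n + δ).
k^0.67 = 0.40 / (0.032 + 0.112) = 0.40 / 0.144 = 2.7778
k* = 2.7778^(1/0.67) ≈ 4.5945
y* = (k*)^α = 4.5945^0.33 ≈ 1.6540
c* = (1 − s)·y* = (1 − 0.40) × 1.6540 ≈ 0.9924

c* = 0.99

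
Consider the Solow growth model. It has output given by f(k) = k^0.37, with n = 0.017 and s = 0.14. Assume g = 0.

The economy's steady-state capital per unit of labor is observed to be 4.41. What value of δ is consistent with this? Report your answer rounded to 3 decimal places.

At the steady state, Δk = 0, so s·k^α = (n + δ)·k.
So s / (n + δ) = (k*)^(1−α) = 4.41^0.63 = 2.5468.
Therefore n + δ = s / 2.5468 = 0.14 / 2.5468 = 0.0550, so δ = 0.0550 − 0.017 = 0.0380.

δ ≈ 0.038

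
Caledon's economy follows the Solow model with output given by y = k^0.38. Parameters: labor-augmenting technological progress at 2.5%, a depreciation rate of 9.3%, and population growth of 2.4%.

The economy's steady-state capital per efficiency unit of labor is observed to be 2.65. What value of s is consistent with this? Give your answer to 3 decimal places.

s ≈ 0.260

In steady state, investment equals break-even investment: s·k^α = (n + g + δ)·k.
So s / (n + g + δ) = (k*)^(1−α) = 2.65^0.62 = 1.8298.
Therefore s = 1.8298 × (n + g + δ) = 1.8298 × 0.142 = 0.2598.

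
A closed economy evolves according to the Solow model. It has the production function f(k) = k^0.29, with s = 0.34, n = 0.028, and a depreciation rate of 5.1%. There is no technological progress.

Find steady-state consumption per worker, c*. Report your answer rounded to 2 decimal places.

c* = 1.20

At the steady state, Δk = 0, so s·k^α = (n + δ)·k.
Dividing both sides by k: k^(1−α) = s / (n + δ).
k^0.71 = 0.34 / (0.028 + 0.051) = 0.34 / 0.079 = 4.3038
k* = 4.3038^(1/0.71) ≈ 7.8118
y* = (k*)^α = 7.8118^0.29 ≈ 1.8151
c* = (1 − s)·y* = (1 − 0.34) × 1.8151 ≈ 1.1980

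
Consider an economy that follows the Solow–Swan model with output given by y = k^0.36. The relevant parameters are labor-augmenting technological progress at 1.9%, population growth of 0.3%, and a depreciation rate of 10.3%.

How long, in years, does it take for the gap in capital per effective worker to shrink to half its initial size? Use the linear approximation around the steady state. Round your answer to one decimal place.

Near the steady state the convergence rate is λ = (1 − α)(n + g + δ).
λ = (1 − 0.36) × 0.125 = 0.64 × 0.125 = 0.0800
Half-life = ln 2 / λ = 0.6931 / 0.0800 ≈ 8.66 years

half-life ≈ 8.7 years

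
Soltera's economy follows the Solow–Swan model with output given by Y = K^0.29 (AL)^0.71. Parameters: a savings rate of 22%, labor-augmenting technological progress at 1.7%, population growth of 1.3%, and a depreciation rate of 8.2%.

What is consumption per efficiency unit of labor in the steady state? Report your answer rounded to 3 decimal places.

c* ≈ 1.028

Steady state requires s·f(k) = (n + g + δ)·k, i.e. s·k^α = (n + g + δ)·k.
Dividing both sides by k: k^(1−α) = s / (n + g + δ).
k^0.71 = 0.22 / (0.013 + 0.017 + 0.082) = 0.22 / 0.112 = 1.9643
k* = 1.9643^(1/0.71) ≈ 2.5880
y* = (k*)^α = 2.5880^0.29 ≈ 1.3175
c* = (1 − s)·y* = (1 − 0.22) × 1.3175 ≈ 1.0277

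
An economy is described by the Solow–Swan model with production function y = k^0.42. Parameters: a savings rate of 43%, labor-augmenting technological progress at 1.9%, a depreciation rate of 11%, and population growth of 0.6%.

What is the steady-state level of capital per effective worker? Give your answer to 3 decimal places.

k* = 7.370

In steady state, investment equals break-even investment: s·k^α = (n + g + δ)·k.
Dividing both sides by k: k^(1−α) = s / (n + g + δ).
k^0.58 = 0.43 / (0.006 + 0.019 + 0.110) = 0.43 / 0.135 = 3.1852
k* = 3.1852^(1/0.58) ≈ 7.3702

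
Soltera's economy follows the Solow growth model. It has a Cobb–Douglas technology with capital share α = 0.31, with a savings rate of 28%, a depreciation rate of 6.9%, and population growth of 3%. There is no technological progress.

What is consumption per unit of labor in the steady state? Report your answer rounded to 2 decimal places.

Steady state requires s·f(k) = (n + δ)·k, i.e. s·k^α = (n + δ)·k.
Rearranging, k^(1−α) = s / (n + δ).
k^0.69 = 0.28 / (0.030 + 0.069) = 0.28 / 0.099 = 2.8283
k* = 2.8283^(1/0.69) ≈ 4.5122
y* = (k*)^α = 4.5122^0.31 ≈ 1.5954
c* = (1 − s)·y* = (1 − 0.28) × 1.5954 ≈ 1.1487

c* = 1.15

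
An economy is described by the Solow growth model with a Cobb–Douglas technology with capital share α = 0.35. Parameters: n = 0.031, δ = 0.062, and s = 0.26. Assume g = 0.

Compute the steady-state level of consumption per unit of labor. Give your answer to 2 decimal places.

c* = 1.29

Steady state requires s·f(k) = (n + δ)·k, i.e. s·k^α = (n + δ)·k.
Rearranging, k^(1−α) = s / (n + δ).
k^0.65 = 0.26 / (0.031 + 0.062) = 0.26 / 0.093 = 2.7957
k* = 2.7957^(1/0.65) ≈ 4.8630
y* = (k*)^α = 4.8630^0.35 ≈ 1.7395
c* = (1 − s)·y* = (1 − 0.26) × 1.7395 ≈ 1.2872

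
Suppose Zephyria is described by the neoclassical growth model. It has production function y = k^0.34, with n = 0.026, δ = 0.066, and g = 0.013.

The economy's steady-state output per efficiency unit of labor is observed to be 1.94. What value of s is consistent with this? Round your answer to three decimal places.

s ≈ 0.380

At the steady state, Δk = 0, so s·k^α = (n + g + δ)·k.
Since y* = [s/(n + g + δ)]^(α/(1−α)), we have s/(n + g + δ) = (y*)^((1−α)/α) = 1.94^1.9412 = 3.6198.
Therefore s = 3.6198 × (n + g + δ) = 3.6198 × 0.105 = 0.3801.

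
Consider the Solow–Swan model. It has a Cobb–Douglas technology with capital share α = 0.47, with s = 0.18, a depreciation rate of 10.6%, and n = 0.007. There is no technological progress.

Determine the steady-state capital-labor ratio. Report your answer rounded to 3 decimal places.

k* = 2.407

In steady state, investment equals break-even investment: s·k^α = (n + δ)·k.
Dividing both sides by k: k^(1−α) = s / (n + δ).
k^0.53 = 0.18 / (0.007 + 0.106) = 0.18 / 0.113 = 1.5929
k* = 1.5929^(1/0.53) ≈ 2.4071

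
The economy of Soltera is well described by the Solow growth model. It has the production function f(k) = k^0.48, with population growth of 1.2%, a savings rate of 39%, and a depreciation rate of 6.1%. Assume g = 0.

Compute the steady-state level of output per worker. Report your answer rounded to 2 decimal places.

y* ≈ 4.70

Steady state requires s·f(k) = (n + δ)·k, i.e. s·k^α = (n + δ)·k.
Rearranging, k^(1−α) = s / (n + δ).
k^0.52 = 0.39 / (0.012 + 0.061) = 0.39 / 0.073 = 5.3425
k* = 5.3425^(1/0.52) ≈ 25.0905
y* = (k*)^α = 25.0905^0.48 ≈ 4.6964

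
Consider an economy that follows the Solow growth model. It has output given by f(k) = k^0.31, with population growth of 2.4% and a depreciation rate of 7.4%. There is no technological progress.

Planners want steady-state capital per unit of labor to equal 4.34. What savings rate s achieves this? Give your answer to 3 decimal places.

In steady state, investment equals break-even investment: s·k^α = (n + δ)·k.
So s / (n + δ) = (k*)^(1−α) = 4.34^0.69 = 2.7534.
Therefore s = 2.7534 × (n + δ) = 2.7534 × 0.098 = 0.2698.

s ≈ 0.270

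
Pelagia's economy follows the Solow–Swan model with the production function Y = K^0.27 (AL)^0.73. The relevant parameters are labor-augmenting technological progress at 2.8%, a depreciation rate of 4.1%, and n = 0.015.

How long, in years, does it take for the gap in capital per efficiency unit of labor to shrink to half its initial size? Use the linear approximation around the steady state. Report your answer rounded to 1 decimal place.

about 11.3 years

Near the steady state the convergence rate is λ = (1 − α)(n + g + δ).
λ = (1 − 0.27) × 0.084 = 0.73 × 0.084 = 0.06132
Half-life = ln 2 / λ = 0.6931 / 0.06132 ≈ 11.30 years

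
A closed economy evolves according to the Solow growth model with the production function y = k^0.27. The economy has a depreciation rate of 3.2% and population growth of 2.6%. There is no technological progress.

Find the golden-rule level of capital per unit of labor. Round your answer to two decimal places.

k_gold ≈ 8.22

The golden rule sets f'(k) = n + δ, i.e. α·k^(α−1) = n + δ.
So k^(1−α) = α / (n + δ) = 0.27 / 0.058 = 4.6552.
k_gold = 4.6552^(1/0.73) ≈ 8.2221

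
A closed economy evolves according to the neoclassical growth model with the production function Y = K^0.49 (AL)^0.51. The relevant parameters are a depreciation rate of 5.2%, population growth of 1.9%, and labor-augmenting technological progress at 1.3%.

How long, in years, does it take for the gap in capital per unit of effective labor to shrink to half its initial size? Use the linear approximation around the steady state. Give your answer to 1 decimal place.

about 16.2 years

Near the steady state the convergence rate is λ = (1 − α)(n + g + δ).
λ = (1 − 0.49) × 0.084 = 0.51 × 0.084 = 0.04284
Half-life = ln 2 / λ = 0.6931 / 0.04284 ≈ 16.18 years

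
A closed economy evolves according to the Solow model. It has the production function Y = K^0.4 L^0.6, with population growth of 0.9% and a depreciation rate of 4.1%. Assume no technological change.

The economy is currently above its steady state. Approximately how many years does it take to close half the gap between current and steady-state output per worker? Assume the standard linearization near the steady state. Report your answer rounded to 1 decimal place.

half-life ≈ 23.1 years

Near the steady state the convergence rate is λ = (1 − α)(n + δ).
λ = (1 − 0.4) × 0.050 = 0.6 × 0.050 = 0.0300
Half-life = ln 2 / λ = 0.6931 / 0.0300 ≈ 23.10 years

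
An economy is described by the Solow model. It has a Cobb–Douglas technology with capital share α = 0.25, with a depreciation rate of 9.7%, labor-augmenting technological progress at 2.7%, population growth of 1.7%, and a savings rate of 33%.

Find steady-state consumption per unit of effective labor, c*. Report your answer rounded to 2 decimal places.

At the steady state, Δk = 0, so s·k^α = (n + g + δ)·k.
Dividing both sides by k: k^(1−α) = s / (n + g + δ).
k^0.75 = 0.33 / (0.017 + 0.027 + 0.097) = 0.33 / 0.141 = 2.3404
k* = 2.3404^(1/0.75) ≈ 3.1073
y* = (k*)^α = 3.1073^0.25 ≈ 1.3277
c* = (1 − s)·y* = (1 − 0.33) × 1.3277 ≈ 0.8896

c* ≈ 0.89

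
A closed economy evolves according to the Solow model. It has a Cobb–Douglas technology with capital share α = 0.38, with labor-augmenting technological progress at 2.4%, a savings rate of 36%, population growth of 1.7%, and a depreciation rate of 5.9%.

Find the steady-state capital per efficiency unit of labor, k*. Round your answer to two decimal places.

Steady state requires s·f(k) = (n + g + δ)·k, i.e. s·k^α = (n + g + δ)·k.
Rearranging, k^(1−α) = s / (n + g + δ).
k^0.62 = 0.36 / (0.017 + 0.024 + 0.059) = 0.36 / 0.100 = 3.6000
k* = 3.6000^(1/0.62) ≈ 7.8934

k* = 7.89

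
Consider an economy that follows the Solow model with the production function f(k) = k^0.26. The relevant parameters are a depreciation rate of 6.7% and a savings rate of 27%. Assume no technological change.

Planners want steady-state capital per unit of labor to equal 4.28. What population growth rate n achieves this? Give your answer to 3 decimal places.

Steady state requires s·f(k) = (n + δ)·k, i.e. s·k^α = (n + δ)·k.
So s / (n + δ) = (k*)^(1−α) = 4.28^0.74 = 2.9327.
Therefore n + δ = s / 2.9327 = 0.27 / 2.9327 = 0.0921, so n = 0.0921 − 0.067 = 0.0251.

n ≈ 0.025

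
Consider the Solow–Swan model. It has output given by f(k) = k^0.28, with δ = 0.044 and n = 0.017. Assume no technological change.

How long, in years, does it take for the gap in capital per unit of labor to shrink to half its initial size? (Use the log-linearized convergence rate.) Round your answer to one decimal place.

half-life ≈ 15.8 years

Near the steady state the convergence rate is λ = (1 − α)(n + δ).
λ = (1 − 0.28) × 0.061 = 0.72 × 0.061 = 0.04392
Half-life = ln 2 / λ = 0.6931 / 0.04392 ≈ 15.78 years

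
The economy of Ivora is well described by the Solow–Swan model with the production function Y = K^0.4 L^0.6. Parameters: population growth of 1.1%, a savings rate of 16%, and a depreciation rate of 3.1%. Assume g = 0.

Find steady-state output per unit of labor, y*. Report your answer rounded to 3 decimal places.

y* ≈ 2.439

In steady state, investment equals break-even investment: s·k^α = (n + δ)·k.
Rearranging, k^(1−α) = s / (n + δ).
k^0.6 = 0.16 / (0.011 + 0.031) = 0.16 / 0.042 = 3.8095
k* = 3.8095^(1/0.6) ≈ 9.2921
y* = (k*)^α = 9.2921^0.4 ≈ 2.4392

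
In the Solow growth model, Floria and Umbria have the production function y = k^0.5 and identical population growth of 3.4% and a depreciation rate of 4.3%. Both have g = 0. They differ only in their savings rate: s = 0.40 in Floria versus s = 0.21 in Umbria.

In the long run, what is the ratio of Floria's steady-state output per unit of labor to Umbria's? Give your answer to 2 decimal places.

Steady-state y* = [s/(n + δ)]^(α/(1−α)), so the ratio is [ (s_F/(n + δ)_F) / (s_U/(n + δ)_U) ]^1.
s_F/(n + δ)_F = 0.40/0.077 = 5.1948; s_U/(n + δ)_U = 0.21/0.077 = 2.7273.
Ratio = (5.1948/2.7273)^1 = 1.9047^1 ≈ 1.9047

ratio ≈ 1.90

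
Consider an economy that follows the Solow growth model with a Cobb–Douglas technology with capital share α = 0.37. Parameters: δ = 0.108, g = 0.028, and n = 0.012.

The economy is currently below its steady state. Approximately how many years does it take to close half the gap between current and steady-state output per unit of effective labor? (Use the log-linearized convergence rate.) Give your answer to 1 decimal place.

Near the steady state the convergence rate is λ = (1 − α)(n + g + δ).
λ = (1 − 0.37) × 0.148 = 0.63 × 0.148 = 0.09324
Half-life = ln 2 / λ = 0.6931 / 0.09324 ≈ 7.43 years

about 7.4 years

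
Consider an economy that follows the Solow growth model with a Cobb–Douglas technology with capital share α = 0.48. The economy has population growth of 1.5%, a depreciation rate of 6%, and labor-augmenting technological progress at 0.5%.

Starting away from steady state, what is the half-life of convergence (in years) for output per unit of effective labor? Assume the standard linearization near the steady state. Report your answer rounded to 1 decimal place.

Near the steady state the convergence rate is λ = (1 − α)(n + g + δ).
λ = (1 − 0.48) × 0.080 = 0.52 × 0.080 = 0.0416
Half-life = ln 2 / λ = 0.6931 / 0.0416 ≈ 16.66 years

t_½ ≈ 16.7 years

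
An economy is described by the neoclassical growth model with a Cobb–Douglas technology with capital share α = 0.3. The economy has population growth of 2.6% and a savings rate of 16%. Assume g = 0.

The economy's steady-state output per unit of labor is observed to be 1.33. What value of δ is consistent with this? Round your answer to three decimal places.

δ ≈ 0.056

Steady state requires s·f(k) = (n + δ)·k, i.e. s·k^α = (n + δ)·k.
Since y* = [s/(n + δ)]^(α/(1−α)), we have s/(n + δ) = (y*)^((1−α)/α) = 1.33^2.3333 = 1.9453.
Therefore n + δ = s / 1.9453 = 0.16 / 1.9453 = 0.0822, so δ = 0.0822 − 0.026 = 0.0562.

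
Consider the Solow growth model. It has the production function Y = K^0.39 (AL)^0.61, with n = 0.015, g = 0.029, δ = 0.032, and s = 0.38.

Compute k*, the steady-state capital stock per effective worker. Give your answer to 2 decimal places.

k* ≈ 13.99

At the steady state, Δk = 0, so s·k^α = (n + g + δ)·k.
Rearranging, k^(1−α) = s / (n + g + δ).
k^0.61 = 0.38 / (0.015 + 0.029 + 0.032) = 0.38 / 0.076 = 5.0000
k* = 5.0000^(1/0.61) ≈ 13.9911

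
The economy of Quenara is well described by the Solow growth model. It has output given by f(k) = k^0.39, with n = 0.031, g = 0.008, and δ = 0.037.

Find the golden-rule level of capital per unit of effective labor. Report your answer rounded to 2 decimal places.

k_gold ≈ 14.60

The golden rule sets f'(k) = n + g + δ, i.e. α·k^(α−1) = n + g + δ.
So k^(1−α) = α / (n + g + δ) = 0.39 / 0.076 = 5.1316.
k_gold = 5.1316^(1/0.61) ≈ 14.5999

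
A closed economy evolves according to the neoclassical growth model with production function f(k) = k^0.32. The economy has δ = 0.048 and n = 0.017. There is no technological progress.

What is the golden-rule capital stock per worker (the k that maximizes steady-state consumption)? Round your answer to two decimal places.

k_gold ≈ 10.42

The golden rule sets f'(k) = n + δ, i.e. α·k^(α−1) = n + δ.
So k^(1−α) = α / (n + δ) = 0.32 / 0.065 = 4.9231.
k_gold = 4.9231^(1/0.68) ≈ 10.4231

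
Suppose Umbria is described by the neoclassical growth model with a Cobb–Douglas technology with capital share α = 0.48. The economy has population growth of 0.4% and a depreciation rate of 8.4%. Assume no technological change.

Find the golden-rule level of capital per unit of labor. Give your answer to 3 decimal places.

The golden rule sets f'(k) = n + δ, i.e. α·k^(α−1) = n + δ.
So k^(1−α) = α / (n + δ) = 0.48 / 0.088 = 5.4545.
k_gold = 5.4545^(1/0.52) ≈ 26.1118

k_gold ≈ 26.112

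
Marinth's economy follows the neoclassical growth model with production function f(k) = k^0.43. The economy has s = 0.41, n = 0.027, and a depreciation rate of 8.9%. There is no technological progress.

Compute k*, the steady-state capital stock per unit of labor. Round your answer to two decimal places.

k* ≈ 9.16

At the steady state, Δk = 0, so s·k^α = (n + δ)·k.
Dividing both sides by k: k^(1−α) = s / (n + δ).
k^0.57 = 0.41 / (0.027 + 0.089) = 0.41 / 0.116 = 3.5345
k* = 3.5345^(1/0.57) ≈ 9.1618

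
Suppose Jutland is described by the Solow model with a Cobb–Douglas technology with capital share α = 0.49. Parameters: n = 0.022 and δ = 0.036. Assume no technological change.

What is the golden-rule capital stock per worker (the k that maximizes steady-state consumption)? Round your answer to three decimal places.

k_gold ≈ 65.644

The golden rule sets f'(k) = n + δ, i.e. α·k^(α−1) = n + δ.
So k^(1−α) = α / (n + δ) = 0.49 / 0.058 = 8.4483.
k_gold = 8.4483^(1/0.51) ≈ 65.6440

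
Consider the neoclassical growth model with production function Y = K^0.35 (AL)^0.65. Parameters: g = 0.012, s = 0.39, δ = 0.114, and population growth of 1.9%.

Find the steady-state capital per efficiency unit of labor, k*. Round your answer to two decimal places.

k* = 4.58

In steady state, investment equals break-even investment: s·k^α = (n + g + δ)·k.
Rearranging, k^(1−α) = s / (n + g + δ).
k^0.65 = 0.39 / (0.019 + 0.012 + 0.114) = 0.39 / 0.145 = 2.6897
k* = 2.6897^(1/0.65) ≈ 4.5823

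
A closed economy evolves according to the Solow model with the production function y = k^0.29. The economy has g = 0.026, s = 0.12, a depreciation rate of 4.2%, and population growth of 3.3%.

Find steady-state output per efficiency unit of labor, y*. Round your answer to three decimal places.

y* ≈ 1.073

At the steady state, Δk = 0, so s·k^α = (n + g + δ)·k.
Rearranging, k^(1−α) = s / (n + g + δ).
k^0.71 = 0.12 / (0.033 + 0.026 + 0.042) = 0.12 / 0.101 = 1.1881
k* = 1.1881^(1/0.71) ≈ 1.2748
y* = (k*)^α = 1.2748^0.29 ≈ 1.0729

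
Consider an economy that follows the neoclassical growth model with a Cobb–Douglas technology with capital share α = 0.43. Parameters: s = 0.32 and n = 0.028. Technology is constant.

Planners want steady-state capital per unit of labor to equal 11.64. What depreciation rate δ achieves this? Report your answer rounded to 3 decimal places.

δ ≈ 0.051

In steady state, investment equals break-even investment: s·k^α = (n + δ)·k.
So s / (n + δ) = (k*)^(1−α) = 11.64^0.57 = 4.0513.
Therefore n + δ = s / 4.0513 = 0.32 / 4.0513 = 0.0790, so δ = 0.0790 − 0.028 = 0.0510.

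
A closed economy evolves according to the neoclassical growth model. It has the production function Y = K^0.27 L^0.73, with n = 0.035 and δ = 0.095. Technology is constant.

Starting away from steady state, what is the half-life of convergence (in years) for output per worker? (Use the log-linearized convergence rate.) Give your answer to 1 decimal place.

about 7.3 years

Near the steady state the convergence rate is λ = (1 − α)(n + δ).
λ = (1 − 0.27) × 0.130 = 0.73 × 0.130 = 0.0949
Half-life = ln 2 / λ = 0.6931 / 0.0949 ≈ 7.30 years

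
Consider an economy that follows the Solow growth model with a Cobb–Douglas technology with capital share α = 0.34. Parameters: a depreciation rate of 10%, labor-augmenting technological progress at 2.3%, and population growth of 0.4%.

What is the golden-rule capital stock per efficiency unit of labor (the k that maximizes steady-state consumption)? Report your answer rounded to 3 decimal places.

The golden rule sets f'(k) = n + g + δ, i.e. α·k^(α−1) = n + g + δ.
So k^(1−α) = α / (n + g + δ) = 0.34 / 0.127 = 2.6772.
k_gold = 2.6772^(1/0.66) ≈ 4.4463

k_gold ≈ 4.446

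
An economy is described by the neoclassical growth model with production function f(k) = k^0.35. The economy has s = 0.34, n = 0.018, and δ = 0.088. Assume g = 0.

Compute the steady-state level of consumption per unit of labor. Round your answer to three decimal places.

Steady state requires s·f(k) = (n + δ)·k, i.e. s·k^α = (n + δ)·k.
Dividing both sides by k: k^(1−α) = s / (n + δ).
k^0.65 = 0.34 / (0.018 + 0.088) = 0.34 / 0.106 = 3.2075
k* = 3.2075^(1/0.65) ≈ 6.0078
y* = (k*)^α = 6.0078^0.35 ≈ 1.8731
c* = (1 − s)·y* = (1 − 0.34) × 1.8731 ≈ 1.2362

c* = 1.236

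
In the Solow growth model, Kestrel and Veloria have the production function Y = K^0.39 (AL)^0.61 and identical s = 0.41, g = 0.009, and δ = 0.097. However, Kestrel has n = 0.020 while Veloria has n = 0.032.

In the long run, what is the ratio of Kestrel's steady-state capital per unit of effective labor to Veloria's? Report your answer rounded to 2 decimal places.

ratio ≈ 1.16

Steady-state k* = [s/(n + g + δ)]^(1/(1−α)), so the ratio is [ (s_K/(n + g + δ)_K) / (s_V/(n + g + δ)_V) ]^1.6393.
s_K/(n + g + δ)_K = 0.41/0.126 = 3.2540; s_V/(n + g + δ)_V = 0.41/0.138 = 2.9710.
Ratio = (3.2540/2.9710)^1.6393 = 1.0953^1.6393 ≈ 1.1609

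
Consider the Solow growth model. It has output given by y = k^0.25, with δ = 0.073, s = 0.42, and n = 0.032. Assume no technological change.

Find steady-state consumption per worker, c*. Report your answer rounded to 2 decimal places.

c* ≈ 0.92

Steady state requires s·f(k) = (n + δ)·k, i.e. s·k^α = (n + δ)·k.
Dividing both sides by k: k^(1−α) = s / (n + δ).
k^0.75 = 0.42 / (0.032 + 0.073) = 0.42 / 0.105 = 4.0000
k* = 4.0000^(1/0.75) ≈ 6.3496
y* = (k*)^α = 6.3496^0.25 ≈ 1.5874
c* = (1 − s)·y* = (1 − 0.42) × 1.5874 ≈ 0.9207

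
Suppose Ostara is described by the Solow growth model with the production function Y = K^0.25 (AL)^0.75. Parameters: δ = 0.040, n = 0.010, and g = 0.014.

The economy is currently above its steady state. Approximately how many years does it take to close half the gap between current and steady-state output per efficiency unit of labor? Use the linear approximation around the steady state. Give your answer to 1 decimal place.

half-life ≈ 14.4 years

Near the steady state the convergence rate is λ = (1 − α)(n + g + δ).
λ = (1 − 0.25) × 0.064 = 0.75 × 0.064 = 0.0480
Half-life = ln 2 / λ = 0.6931 / 0.0480 ≈ 14.44 years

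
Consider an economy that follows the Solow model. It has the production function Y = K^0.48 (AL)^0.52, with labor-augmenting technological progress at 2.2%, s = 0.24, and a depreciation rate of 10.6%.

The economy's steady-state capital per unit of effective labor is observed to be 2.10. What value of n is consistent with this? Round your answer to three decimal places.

n ≈ 0.035

Steady state requires s·f(k) = (n + g + δ)·k, i.e. s·k^α = (n + g + δ)·k.
So s / (n + g + δ) = (k*)^(1−α) = 2.10^0.52 = 1.4708.
Therefore n + g + δ = s / 1.4708 = 0.24 / 1.4708 = 0.1632, so n = 0.1632 − 0.128 = 0.0352.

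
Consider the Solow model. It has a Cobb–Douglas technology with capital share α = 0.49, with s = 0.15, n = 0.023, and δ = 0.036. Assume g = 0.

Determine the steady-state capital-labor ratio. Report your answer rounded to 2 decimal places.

k* ≈ 6.23

Steady state requires s·f(k) = (n + δ)·k, i.e. s·k^α = (n + δ)·k.
Dividing both sides by k: k^(1−α) = s / (n + δ).
k^0.51 = 0.15 / (0.023 + 0.036) = 0.15 / 0.059 = 2.5424
k* = 2.5424^(1/0.51) ≈ 6.2315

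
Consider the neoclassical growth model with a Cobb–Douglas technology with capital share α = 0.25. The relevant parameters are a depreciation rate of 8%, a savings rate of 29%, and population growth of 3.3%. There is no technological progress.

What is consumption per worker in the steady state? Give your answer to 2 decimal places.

At the steady state, Δk = 0, so s·k^α = (n + δ)·k.
Dividing both sides by k: k^(1−α) = s / (n + δ).
k^0.75 = 0.29 / (0.033 + 0.080) = 0.29 / 0.113 = 2.5664
k* = 2.5664^(1/0.75) ≈ 3.5137
y* = (k*)^α = 3.5137^0.25 ≈ 1.3691
c* = (1 − s)·y* = (1 − 0.29) × 1.3691 ≈ 0.9721

c* ≈ 0.97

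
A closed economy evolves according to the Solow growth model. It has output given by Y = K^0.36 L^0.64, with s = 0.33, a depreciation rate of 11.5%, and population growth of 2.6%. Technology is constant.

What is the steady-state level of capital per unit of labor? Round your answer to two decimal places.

At the steady state, Δk = 0, so s·k^α = (n + δ)·k.
Rearranging, k^(1−α) = s / (n + δ).
k^0.64 = 0.33 / (0.026 + 0.115) = 0.33 / 0.141 = 2.3404
k* = 2.3404^(1/0.64) ≈ 3.7759

k* = 3.78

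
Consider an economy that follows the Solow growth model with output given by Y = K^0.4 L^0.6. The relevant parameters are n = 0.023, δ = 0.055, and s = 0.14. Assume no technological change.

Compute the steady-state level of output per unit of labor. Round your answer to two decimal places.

In steady state, investment equals break-even investment: s·k^α = (n + δ)·k.
Dividing both sides by k: k^(1−α) = s / (n + δ).
k^0.6 = 0.14 / (0.023 + 0.055) = 0.14 / 0.078 = 1.7949
k* = 1.7949^(1/0.6) ≈ 2.6509
y* = (k*)^α = 2.6509^0.4 ≈ 1.4769

y* = 1.48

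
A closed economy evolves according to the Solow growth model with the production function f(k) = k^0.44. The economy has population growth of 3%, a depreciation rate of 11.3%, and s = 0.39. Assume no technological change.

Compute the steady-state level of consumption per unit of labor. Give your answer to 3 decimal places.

In steady state, investment equals break-even investment: s·k^α = (n + δ)·k.
Rearranging, k^(1−α) = s / (n + δ).
k^0.56 = 0.39 / (0.030 + 0.113) = 0.39 / 0.143 = 2.7273
k* = 2.7273^(1/0.56) ≈ 5.9992
y* = (k*)^α = 5.9992^0.44 ≈ 2.1997
c* = (1 − s)·y* = (1 − 0.39) × 2.1997 ≈ 1.3418

c* ≈ 1.342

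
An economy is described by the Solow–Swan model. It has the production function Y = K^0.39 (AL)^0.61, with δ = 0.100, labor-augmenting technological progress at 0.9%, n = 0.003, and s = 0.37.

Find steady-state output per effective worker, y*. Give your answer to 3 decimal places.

y* ≈ 2.147

At the steady state, Δk = 0, so s·k^α = (n + g + δ)·k.
Dividing both sides by k: k^(1−α) = s / (n + g + δ).
k^0.61 = 0.37 / (0.003 + 0.009 + 0.100) = 0.37 / 0.112 = 3.3036
k* = 3.3036^(1/0.61) ≈ 7.0925
y* = (k*)^α = 7.0925^0.39 ≈ 2.1469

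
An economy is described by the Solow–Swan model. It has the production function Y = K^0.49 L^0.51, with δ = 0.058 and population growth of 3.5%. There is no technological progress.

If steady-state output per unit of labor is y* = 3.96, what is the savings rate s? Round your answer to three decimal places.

s ≈ 0.390

At the steady state, Δk = 0, so s·k^α = (n + δ)·k.
Since y* = [s/(n + δ)]^(α/(1−α)), we have s/(n + δ) = (y*)^((1−α)/α) = 3.96^1.0408 = 4.1887.
Therefore s = 4.1887 × (n + δ) = 4.1887 × 0.093 = 0.3895.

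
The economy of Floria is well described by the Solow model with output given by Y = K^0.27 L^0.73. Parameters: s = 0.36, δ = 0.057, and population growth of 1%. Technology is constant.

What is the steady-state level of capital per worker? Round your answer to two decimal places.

Steady state requires s·f(k) = (n + δ)·k, i.e. s·k^α = (n + δ)·k.
Dividing both sides by k: k^(1−α) = s / (n + δ).
k^0.73 = 0.36 / (0.010 + 0.057) = 0.36 / 0.067 = 5.3731
k* = 5.3731^(1/0.73) ≈ 10.0071

k* ≈ 10.01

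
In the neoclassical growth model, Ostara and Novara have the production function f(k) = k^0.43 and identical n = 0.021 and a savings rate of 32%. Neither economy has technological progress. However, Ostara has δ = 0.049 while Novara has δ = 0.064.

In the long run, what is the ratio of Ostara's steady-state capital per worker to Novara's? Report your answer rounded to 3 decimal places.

Steady-state k* = [s/(n + δ)]^(1/(1−α)), so the ratio is [ (s_O/(n + δ)_O) / (s_N/(n + δ)_N) ]^1.7544.
s_O/(n + δ)_O = 0.32/0.070 = 4.5714; s_N/(n + δ)_N = 0.32/0.085 = 3.7647.
Ratio = (4.5714/3.7647)^1.7544 = 1.2143^1.7544 ≈ 1.4059

ratio ≈ 1.406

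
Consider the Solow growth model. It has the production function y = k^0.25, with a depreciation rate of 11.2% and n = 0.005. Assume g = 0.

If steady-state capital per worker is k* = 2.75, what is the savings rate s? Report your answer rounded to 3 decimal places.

In steady state, investment equals break-even investment: s·k^α = (n + δ)·k.
So s / (n + δ) = (k*)^(1−α) = 2.75^0.75 = 2.1355.
Therefore s = 2.1355 × (n + δ) = 2.1355 × 0.117 = 0.2499.

s ≈ 0.250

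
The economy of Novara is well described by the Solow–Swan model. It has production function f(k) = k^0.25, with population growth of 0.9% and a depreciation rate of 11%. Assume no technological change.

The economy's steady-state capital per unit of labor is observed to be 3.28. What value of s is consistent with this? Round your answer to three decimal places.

Steady state requires s·f(k) = (n + δ)·k, i.e. s·k^α = (n + δ)·k.
So s / (n + δ) = (k*)^(1−α) = 3.28^0.75 = 2.4373.
Therefore s = 2.4373 × (n + δ) = 2.4373 × 0.119 = 0.2900.

s ≈ 0.290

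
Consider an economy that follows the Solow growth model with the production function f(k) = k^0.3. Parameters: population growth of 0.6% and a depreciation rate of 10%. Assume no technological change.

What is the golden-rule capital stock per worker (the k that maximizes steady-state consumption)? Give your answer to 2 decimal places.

k_gold ≈ 4.42

The golden rule sets f'(k) = n + δ, i.e. α·k^(α−1) = n + δ.
So k^(1−α) = α / (n + δ) = 0.3 / 0.106 = 2.8302.
k_gold = 2.8302^(1/0.7) ≈ 4.4203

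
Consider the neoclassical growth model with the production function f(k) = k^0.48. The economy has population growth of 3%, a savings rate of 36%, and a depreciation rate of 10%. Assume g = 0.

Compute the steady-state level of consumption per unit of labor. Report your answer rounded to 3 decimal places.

c* = 1.639

In steady state, investment equals break-even investment: s·k^α = (n + δ)·k.
Dividing both sides by k: k^(1−α) = s / (n + δ).
k^0.52 = 0.36 / (0.030 + 0.100) = 0.36 / 0.130 = 2.7692
k* = 2.7692^(1/0.52) ≈ 7.0906
y* = (k*)^α = 7.0906^0.48 ≈ 2.5605
c* = (1 − s)·y* = (1 − 0.36) × 2.5605 ≈ 1.6387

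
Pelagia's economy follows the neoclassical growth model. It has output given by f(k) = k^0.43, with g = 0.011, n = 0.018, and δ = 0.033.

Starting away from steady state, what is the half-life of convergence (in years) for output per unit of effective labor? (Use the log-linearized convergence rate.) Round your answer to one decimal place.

t_½ ≈ 19.6 years

Near the steady state the convergence rate is λ = (1 − α)(n + g + δ).
λ = (1 − 0.43) × 0.062 = 0.57 × 0.062 = 0.03534
Half-life = ln 2 / λ = 0.6931 / 0.03534 ≈ 19.61 years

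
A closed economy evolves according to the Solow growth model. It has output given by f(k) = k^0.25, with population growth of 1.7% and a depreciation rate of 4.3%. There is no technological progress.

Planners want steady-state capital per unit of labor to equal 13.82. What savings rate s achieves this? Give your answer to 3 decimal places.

At the steady state, Δk = 0, so s·k^α = (n + δ)·k.
So s / (n + δ) = (k*)^(1−α) = 13.82^0.75 = 7.1677.
Therefore s = 7.1677 × (n + δ) = 7.1677 × 0.060 = 0.4301.

s ≈ 0.430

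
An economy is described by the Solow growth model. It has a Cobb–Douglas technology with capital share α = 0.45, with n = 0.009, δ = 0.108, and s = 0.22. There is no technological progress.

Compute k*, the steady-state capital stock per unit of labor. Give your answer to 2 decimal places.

In steady state, investment equals break-even investment: s·k^α = (n + δ)·k.
Rearranging, k^(1−α) = s / (n + δ).
k^0.55 = 0.22 / (0.009 + 0.108) = 0.22 / 0.117 = 1.8803
k* = 1.8803^(1/0.55) ≈ 3.1521

k* = 3.15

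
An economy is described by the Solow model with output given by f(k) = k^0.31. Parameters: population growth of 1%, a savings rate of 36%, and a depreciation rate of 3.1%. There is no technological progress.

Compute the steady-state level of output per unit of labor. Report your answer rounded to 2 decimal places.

Steady state requires s·f(k) = (n + δ)·k, i.e. s·k^α = (n + δ)·k.
Dividing both sides by k: k^(1−α) = s / (n + δ).
k^0.69 = 0.36 / (0.010 + 0.031) = 0.36 / 0.041 = 8.7805
k* = 8.7805^(1/0.69) ≈ 23.3034
y* = (k*)^α = 23.3034^0.31 ≈ 2.6540

y* = 2.65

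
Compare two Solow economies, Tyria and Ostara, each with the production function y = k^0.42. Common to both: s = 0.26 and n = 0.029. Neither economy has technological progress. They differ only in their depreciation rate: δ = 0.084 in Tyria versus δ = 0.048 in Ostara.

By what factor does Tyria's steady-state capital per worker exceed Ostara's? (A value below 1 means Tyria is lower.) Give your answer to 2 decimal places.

Steady-state k* = [s/(n + δ)]^(1/(1−α)), so the ratio is [ (s_T/(n + δ)_T) / (s_O/(n + δ)_O) ]^1.7241.
s_T/(n + δ)_T = 0.26/0.113 = 2.3009; s_O/(n + δ)_O = 0.26/0.077 = 3.3766.
Ratio = (2.3009/3.3766)^1.7241 = 0.6814^1.7241 ≈ 0.5161

k*_T / k*_O ≈ 0.52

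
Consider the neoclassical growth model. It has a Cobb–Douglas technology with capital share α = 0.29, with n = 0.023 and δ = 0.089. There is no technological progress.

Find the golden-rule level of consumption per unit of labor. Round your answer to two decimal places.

c_gold ≈ 1.05

At the golden rule, f'(k) = n + δ, so α·k^(α−1) = n + δ and k_gold = (α/(n + δ))^(1/(1−α)).
k_gold = (0.29/0.112)^(1/0.71) = 2.5893^1.4085 ≈ 3.8192
c_gold = f(k_gold) − (n + δ)·k_gold = 1.4749 − 0.112×3.8192 ≈ 1.0471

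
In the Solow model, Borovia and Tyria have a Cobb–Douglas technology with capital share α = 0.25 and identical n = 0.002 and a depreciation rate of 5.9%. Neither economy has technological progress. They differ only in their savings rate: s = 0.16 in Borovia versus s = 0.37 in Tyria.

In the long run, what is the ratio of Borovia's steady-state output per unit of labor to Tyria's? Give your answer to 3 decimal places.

Steady-state y* = [s/(n + δ)]^(α/(1−α)), so the ratio is [ (s_B/(n + δ)_B) / (s_T/(n + δ)_T) ]^0.3333.
s_B/(n + δ)_B = 0.16/0.061 = 2.6230; s_T/(n + δ)_T = 0.37/0.061 = 6.0656.
Ratio = (2.6230/6.0656)^0.3333 = 0.4324^0.3333 ≈ 0.7562

ratio ≈ 0.756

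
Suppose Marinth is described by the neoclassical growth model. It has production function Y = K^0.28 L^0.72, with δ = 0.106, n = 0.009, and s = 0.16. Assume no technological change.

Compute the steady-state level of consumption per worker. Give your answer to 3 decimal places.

c* = 0.955

Steady state requires s·f(k) = (n + δ)·k, i.e. s·k^α = (n + δ)·k.
Dividing both sides by k: k^(1−α) = s / (n + δ).
k^0.72 = 0.16 / (0.009 + 0.106) = 0.16 / 0.115 = 1.3913
k* = 1.3913^(1/0.72) ≈ 1.5820
y* = (k*)^α = 1.5820^0.28 ≈ 1.1370
c* = (1 − s)·y* = (1 − 0.16) × 1.1370 ≈ 0.9551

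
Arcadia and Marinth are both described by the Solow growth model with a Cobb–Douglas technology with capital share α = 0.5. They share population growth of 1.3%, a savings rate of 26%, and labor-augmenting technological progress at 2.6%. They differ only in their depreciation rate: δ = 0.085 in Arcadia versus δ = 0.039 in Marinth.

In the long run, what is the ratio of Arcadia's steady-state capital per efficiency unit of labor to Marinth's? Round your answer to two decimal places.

k*_A / k*_M ≈ 0.40

Steady-state k* = [s/(n + g + δ)]^(1/(1−α)), so the ratio is [ (s_A/(n + g + δ)_A) / (s_M/(n + g + δ)_M) ]^2.
s_A/(n + g + δ)_A = 0.26/0.124 = 2.0968; s_M/(n + g + δ)_M = 0.26/0.078 = 3.3333.
Ratio = (2.0968/3.3333)^2 = 0.6290^2 ≈ 0.3956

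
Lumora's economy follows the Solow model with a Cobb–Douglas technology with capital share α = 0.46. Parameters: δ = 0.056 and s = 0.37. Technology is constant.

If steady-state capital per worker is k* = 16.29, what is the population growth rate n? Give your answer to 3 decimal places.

At the steady state, Δk = 0, so s·k^α = (n + δ)·k.
So s / (n + δ) = (k*)^(1−α) = 16.29^0.54 = 4.5127.
Therefore n + δ = s / 4.5127 = 0.37 / 4.5127 = 0.0820, so n = 0.0820 − 0.056 = 0.0260.

n ≈ 0.026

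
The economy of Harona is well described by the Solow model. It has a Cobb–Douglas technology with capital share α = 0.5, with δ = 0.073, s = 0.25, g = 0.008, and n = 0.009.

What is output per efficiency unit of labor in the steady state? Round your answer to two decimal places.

y* = 2.78

Steady state requires s·f(k) = (n + g + δ)·k, i.e. s·k^α = (n + g + δ)·k.
Rearranging, k^(1−α) = s / (n + g + δ).
k^0.5 = 0.25 / (0.009 + 0.008 + 0.073) = 0.25 / 0.090 = 2.7778
k* = 2.7778^(1/0.5) ≈ 7.7162
y* = (k*)^α = 7.7162^0.5 ≈ 2.7778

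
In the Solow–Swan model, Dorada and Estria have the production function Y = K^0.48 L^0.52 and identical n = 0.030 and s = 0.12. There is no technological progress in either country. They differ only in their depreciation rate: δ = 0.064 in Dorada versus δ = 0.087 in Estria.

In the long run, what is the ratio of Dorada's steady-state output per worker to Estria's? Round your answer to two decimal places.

Steady-state y* = [s/(n + δ)]^(α/(1−α)), so the ratio is [ (s_D/(n + δ)_D) / (s_E/(n + δ)_E) ]^0.9231.
s_D/(n + δ)_D = 0.12/0.094 = 1.2766; s_E/(n + δ)_E = 0.12/0.117 = 1.0256.
Ratio = (1.2766/1.0256)^0.9231 = 1.2447^0.9231 ≈ 1.2239

ratio ≈ 1.22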